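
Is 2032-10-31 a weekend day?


Anchor: Jan 1, 2032. With p = 2032 - 1 = 2031: (p + p//4 - p//100 + p//400) mod 7 = (2031 + 507 - 20 + 5) mod 7 = 2523 mod 7 = 3 -> Thursday (Mon=0 ... Sun=6)
Day of year: 305; offset = 304
Weekday index = (3 + 304) mod 7 = 6 -> Sunday
Weekend days: Saturday, Sunday

Yes


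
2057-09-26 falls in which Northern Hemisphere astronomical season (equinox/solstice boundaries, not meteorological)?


Date: September 26
Astronomical Autumn (approx.; exact equinox/solstice day varies by year): September 22 to December 20
September 26 falls within the Autumn window

Autumn


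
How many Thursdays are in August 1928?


August 1928 has 31 days
Anchor: Jan 1, 1928. With p = 1928 - 1 = 1927: (p + p//4 - p//100 + p//400) mod 7 = (1927 + 481 - 19 + 4) mod 7 = 2393 mod 7 = 6 -> Sunday (Mon=0 ... Sun=6)
Days before August (Jan-Jul): 213; August 1 index = (6 + 213) mod 7 = 2 -> Wednesday
First Thursday is August 2
Thursdays: 2, 9, 16, 23, 30

5 Thursdays


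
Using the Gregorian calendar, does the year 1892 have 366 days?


Gregorian leap year rule: divisible by 4, but not by 100, unless also by 400.
1892 is divisible by 4 but not 100 -> leap year

Yes


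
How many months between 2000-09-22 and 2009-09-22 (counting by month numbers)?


From September 2000 to September 2009
9 years * 12 = 108 months = 108

108 months


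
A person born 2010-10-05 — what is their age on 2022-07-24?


Birth: 2010-10-05
Reference: 2022-07-24
Year difference: 2022 - 2010 = 12
Birthday not yet reached in 2022, subtract 1

11 years old


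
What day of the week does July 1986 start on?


Target: July 1, 1986
Anchor: Jan 1, 1986. With p = 1986 - 1 = 1985: (p + p//4 - p//100 + p//400) mod 7 = (1985 + 496 - 19 + 4) mod 7 = 2466 mod 7 = 2 -> Wednesday (Mon=0 ... Sun=6)
Days before July (Jan-Jun): 181 days
Weekday index = (2 + 181) mod 7 = 1

Tuesday


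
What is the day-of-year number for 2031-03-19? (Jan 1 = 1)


Date: March 19, 2031
Days in months 1 through 2: 59
Plus 19 days in March

Day of year: 78


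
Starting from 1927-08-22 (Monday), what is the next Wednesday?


Current: Monday
Target: Wednesday
Days ahead: 2

Next Wednesday: 1927-08-24


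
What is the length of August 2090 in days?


August 2090

31 days


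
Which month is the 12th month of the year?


Month 12 of 12

December


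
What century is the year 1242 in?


Century = (year - 1) // 100 + 1
= (1242 - 1) // 100 + 1
= 1241 // 100 + 1
= 12 + 1

13th century


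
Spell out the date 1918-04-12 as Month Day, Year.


ISO 1918-04-12 parses as year=1918, month=04, day=12
Month 4 -> April

April 12, 1918


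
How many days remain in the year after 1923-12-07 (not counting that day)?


Day of year: 341 of 365
Remaining = 365 - 341

24 days


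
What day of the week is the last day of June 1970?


June 1970 has 30 days
Anchor: Jan 1, 1970. With p = 1970 - 1 = 1969: (p + p//4 - p//100 + p//400) mod 7 = (1969 + 492 - 19 + 4) mod 7 = 2446 mod 7 = 3 -> Thursday (Mon=0 ... Sun=6)
Days before June (Jan-May): 151; June 1 index = (3 + 151) mod 7 = 0 -> Monday
Last day offset: 30 - 1 = 29 days
Weekday index = (0 + 29) mod 7 = 1

Tuesday, June 30


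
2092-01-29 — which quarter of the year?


Month: January (month 1)
Q1: Jan-Mar, Q2: Apr-Jun, Q3: Jul-Sep, Q4: Oct-Dec

Q1


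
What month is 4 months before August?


August is month 8
8 - 4 = 4

April


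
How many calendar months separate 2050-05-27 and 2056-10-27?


From May 2050 to October 2056
6 years * 12 = 72 months, plus 5 months = 77

77 months


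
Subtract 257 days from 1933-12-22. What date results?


Start: 1933-12-22, subtract 257 days
Back 22 days from December 22 reaches November 30, 1933 -> 235 left
November 1933 has 30 days -> back to October 31, 1933 -> 205 left
October 1933 has 31 days -> back to September 30, 1933 -> 174 left
September 1933 has 30 days -> back to August 31, 1933 -> 144 left
August 1933 has 31 days -> back to July 31, 1933 -> 113 left
July 1933 has 31 days -> back to June 30, 1933 -> 82 left
June 1933 has 30 days -> back to May 31, 1933 -> 52 left
May 1933 has 31 days -> back to April 30, 1933 -> 21 left
April 1933: 30 - 21 = 9 -> lands on April 9

Result: 1933-04-09


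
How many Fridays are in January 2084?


January 2084 has 31 days
Anchor: Jan 1, 2084. With p = 2084 - 1 = 2083: (p + p//4 - p//100 + p//400) mod 7 = (2083 + 520 - 20 + 5) mod 7 = 2588 mod 7 = 5 -> Saturday (Mon=0 ... Sun=6)
January 1 is the anchor itself -> Saturday
First Friday is January 7
Fridays: 7, 14, 21, 28

4 Fridays


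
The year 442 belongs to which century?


Century = (year - 1) // 100 + 1
= (442 - 1) // 100 + 1
= 441 // 100 + 1
= 4 + 1

5th century


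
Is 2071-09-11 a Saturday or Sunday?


Anchor: Jan 1, 2071. With p = 2071 - 1 = 2070: (p + p//4 - p//100 + p//400) mod 7 = (2070 + 517 - 20 + 5) mod 7 = 2572 mod 7 = 3 -> Thursday (Mon=0 ... Sun=6)
Day of year: 254; offset = 253
Weekday index = (3 + 253) mod 7 = 4 -> Friday
Weekend days: Saturday, Sunday

No


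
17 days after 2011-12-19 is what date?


Start: 2011-12-19, add 17 days
December 2011 has 31 days: 31 - 19 = 12 days to December 31 -> 5 left
January 2012: 5 <= 31 -> lands on January 5

Result: 2012-01-05


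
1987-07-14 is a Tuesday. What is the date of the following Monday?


Current: Tuesday
Target: Monday
Days ahead: 6

Next Monday: 1987-07-20


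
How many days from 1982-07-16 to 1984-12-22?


From 1982-07-16 to 1984-12-22
1982-07-16: days before July = 31 + 28 + 31 + 30 + 31 + 30 = 181 (1982 is not a leap year); day of year = 181 + 16 = 197
1984-12-22: days before December = 31 + 29 + 31 + 30 + 31 + 30 + 31 + 31 + 30 + 31 + 30 = 335 (1984 is a leap year); day of year = 335 + 22 = 357
Rest of 1982: 365 - 197 = 168
Full years 1983 (365): 365
Total = 168 + 365 + 357 = 890

890 days


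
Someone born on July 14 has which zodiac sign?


Date: July 14
Conventional tropical zodiac dates: Cancer from June 21 onward; Leo starts July 23
July 14 falls within the Cancer range

Cancer


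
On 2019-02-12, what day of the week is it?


Date: February 12, 2019
Anchor: Jan 1, 2019. With p = 2019 - 1 = 2018: (p + p//4 - p//100 + p//400) mod 7 = (2018 + 504 - 20 + 5) mod 7 = 2507 mod 7 = 1 -> Tuesday (Mon=0 ... Sun=6)
Days before February (Jan): 31; offset = 31 + 12 - 1 = 42
Weekday index = (1 + 42) mod 7 = 1

Day of the week: Tuesday


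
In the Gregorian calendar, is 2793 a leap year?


Gregorian leap year rule: divisible by 4, but not by 100, unless also by 400.
2793 is not divisible by 4 -> not a leap year

No


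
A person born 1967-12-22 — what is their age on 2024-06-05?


Birth: 1967-12-22
Reference: 2024-06-05
Year difference: 2024 - 1967 = 57
Birthday not yet reached in 2024, subtract 1

56 years old


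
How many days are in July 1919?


July 1919

31 days


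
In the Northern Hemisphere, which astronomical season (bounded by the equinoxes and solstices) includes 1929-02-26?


Date: February 26
Astronomical Winter (approx.; exact equinox/solstice day varies by year): December 21 to March 19
February 26 falls within the Winter window

Winter


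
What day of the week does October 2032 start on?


Target: October 1, 2032
Anchor: Jan 1, 2032. With p = 2032 - 1 = 2031: (p + p//4 - p//100 + p//400) mod 7 = (2031 + 507 - 20 + 5) mod 7 = 2523 mod 7 = 3 -> Thursday (Mon=0 ... Sun=6)
Days before October (Jan-Sep): 274 days
Weekday index = (3 + 274) mod 7 = 4

Friday


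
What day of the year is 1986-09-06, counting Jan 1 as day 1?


Date: September 6, 1986
Days in months 1 through 8: 243
Plus 6 days in September

Day of year: 249


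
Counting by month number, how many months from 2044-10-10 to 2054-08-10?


From October 2044 to August 2054
10 years * 12 = 120 months, minus 2 months = 118

118 months


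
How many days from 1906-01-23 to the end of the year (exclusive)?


Day of year: 23 of 365
Remaining = 365 - 23

342 days


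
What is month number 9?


Month 9 of 12

September


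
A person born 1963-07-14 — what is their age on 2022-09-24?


Birth: 1963-07-14
Reference: 2022-09-24
Year difference: 2022 - 1963 = 59

59 years old


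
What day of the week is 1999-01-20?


Date: January 20, 1999
Anchor: Jan 1, 1999. With p = 1999 - 1 = 1998: (p + p//4 - p//100 + p//400) mod 7 = (1998 + 499 - 19 + 4) mod 7 = 2482 mod 7 = 4 -> Friday (Mon=0 ... Sun=6)
Days into year = 20 - 1 = 19
Weekday index = (4 + 19) mod 7 = 2

Day of the week: Wednesday


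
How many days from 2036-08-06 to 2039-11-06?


From 2036-08-06 to 2039-11-06
2036-08-06: days before August = 31 + 29 + 31 + 30 + 31 + 30 + 31 = 213 (2036 is a leap year); day of year = 213 + 6 = 219
2039-11-06: days before November = 31 + 28 + 31 + 30 + 31 + 30 + 31 + 31 + 30 + 31 = 304 (2039 is not a leap year); day of year = 304 + 6 = 310
Rest of 2036: 366 - 219 = 147
Full years 2037 (365), 2038 (365): 730
Total = 147 + 730 + 310 = 1187

1187 days


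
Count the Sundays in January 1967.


January 1967 has 31 days
Anchor: Jan 1, 1967. With p = 1967 - 1 = 1966: (p + p//4 - p//100 + p//400) mod 7 = (1966 + 491 - 19 + 4) mod 7 = 2442 mod 7 = 6 -> Sunday (Mon=0 ... Sun=6)
January 1 is the anchor itself -> Sunday
First Sunday is January 1
Sundays: 1, 8, 15, 22, 29

5 Sundays


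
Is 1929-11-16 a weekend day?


Anchor: Jan 1, 1929. With p = 1929 - 1 = 1928: (p + p//4 - p//100 + p//400) mod 7 = (1928 + 482 - 19 + 4) mod 7 = 2395 mod 7 = 1 -> Tuesday (Mon=0 ... Sun=6)
Day of year: 320; offset = 319
Weekday index = (1 + 319) mod 7 = 5 -> Saturday
Weekend days: Saturday, Sunday

Yes


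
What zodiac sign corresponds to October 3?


Date: October 3
Conventional tropical zodiac dates: Libra from September 23 onward; Scorpio starts October 23
October 3 falls within the Libra range

Libra


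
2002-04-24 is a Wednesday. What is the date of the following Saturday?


Current: Wednesday
Target: Saturday
Days ahead: 3

Next Saturday: 2002-04-27


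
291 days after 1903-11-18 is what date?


Start: 1903-11-18, add 291 days
November 1903 has 30 days: 30 - 18 = 12 days to November 30 -> 279 left
December 1903 has 31 days -> 248 left
January 1904 has 31 days -> 217 left
February 1904 has 29 days -> 188 left
March 1904 has 31 days -> 157 left
April 1904 has 30 days -> 127 left
May 1904 has 31 days -> 96 left
June 1904 has 30 days -> 66 left
July 1904 has 31 days -> 35 left
August 1904 has 31 days -> 4 left
September 1904: 4 <= 30 -> lands on September 4

Result: 1904-09-04


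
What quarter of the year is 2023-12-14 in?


Month: December (month 12)
Q1: Jan-Mar, Q2: Apr-Jun, Q3: Jul-Sep, Q4: Oct-Dec

Q4


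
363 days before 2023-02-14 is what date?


Start: 2023-02-14, subtract 363 days
Back 14 days from February 14 reaches January 31, 2023 -> 349 left
January 2023 has 31 days -> back to December 31, 2022 -> 318 left
December 2022 has 31 days -> back to November 30, 2022 -> 287 left
November 2022 has 30 days -> back to October 31, 2022 -> 257 left
October 2022 has 31 days -> back to September 30, 2022 -> 226 left
September 2022 has 30 days -> back to August 31, 2022 -> 196 left
August 2022 has 31 days -> back to July 31, 2022 -> 165 left
July 2022 has 31 days -> back to June 30, 2022 -> 134 left
June 2022 has 30 days -> back to May 31, 2022 -> 104 left
May 2022 has 31 days -> back to April 30, 2022 -> 73 left
April 2022 has 30 days -> back to March 31, 2022 -> 43 left
March 2022 has 31 days -> back to February 28, 2022 -> 12 left
February 2022: 28 - 12 = 16 -> lands on February 16

Result: 2022-02-16


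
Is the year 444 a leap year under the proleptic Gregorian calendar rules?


Gregorian leap year rule: divisible by 4, but not by 100, unless also by 400.
444 is divisible by 4 but not 100 -> leap year

Yes


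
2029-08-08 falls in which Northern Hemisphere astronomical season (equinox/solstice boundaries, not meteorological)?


Date: August 8
Astronomical Summer (approx.; exact equinox/solstice day varies by year): June 21 to September 21
August 8 falls within the Summer window

Summer


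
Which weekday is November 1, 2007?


Target: November 1, 2007
Anchor: Jan 1, 2007. With p = 2007 - 1 = 2006: (p + p//4 - p//100 + p//400) mod 7 = (2006 + 501 - 20 + 5) mod 7 = 2492 mod 7 = 0 -> Monday (Mon=0 ... Sun=6)
Days before November (Jan-Oct): 304 days
Weekday index = (0 + 304) mod 7 = 3

Thursday


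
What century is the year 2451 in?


Century = (year - 1) // 100 + 1
= (2451 - 1) // 100 + 1
= 2450 // 100 + 1
= 24 + 1

25th century


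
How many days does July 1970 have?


July 1970

31 days


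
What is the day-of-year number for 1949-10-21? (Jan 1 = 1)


Date: October 21, 1949
Days in months 1 through 9: 273
Plus 21 days in October

Day of year: 294


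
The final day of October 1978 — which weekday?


October 1978 has 31 days
Anchor: Jan 1, 1978. With p = 1978 - 1 = 1977: (p + p//4 - p//100 + p//400) mod 7 = (1977 + 494 - 19 + 4) mod 7 = 2456 mod 7 = 6 -> Sunday (Mon=0 ... Sun=6)
Days before October (Jan-Sep): 273; October 1 index = (6 + 273) mod 7 = 6 -> Sunday
Last day offset: 31 - 1 = 30 days
Weekday index = (6 + 30) mod 7 = 1

Tuesday, October 31


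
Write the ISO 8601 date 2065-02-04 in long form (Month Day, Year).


ISO 2065-02-04 parses as year=2065, month=02, day=04
Month 2 -> February

February 4, 2065


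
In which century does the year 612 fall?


Century = (year - 1) // 100 + 1
= (612 - 1) // 100 + 1
= 611 // 100 + 1
= 6 + 1

7th century


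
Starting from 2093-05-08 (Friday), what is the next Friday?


Current: Friday
Target: Friday
Days ahead: 7

Next Friday: 2093-05-15


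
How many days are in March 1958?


March 1958

31 days


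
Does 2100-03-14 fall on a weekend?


Anchor: Jan 1, 2100. With p = 2100 - 1 = 2099: (p + p//4 - p//100 + p//400) mod 7 = (2099 + 524 - 20 + 5) mod 7 = 2608 mod 7 = 4 -> Friday (Mon=0 ... Sun=6)
Day of year: 73; offset = 72
Weekday index = (4 + 72) mod 7 = 6 -> Sunday
Weekend days: Saturday, Sunday

Yes


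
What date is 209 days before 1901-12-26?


Start: 1901-12-26, subtract 209 days
Back 26 days from December 26 reaches November 30, 1901 -> 183 left
November 1901 has 30 days -> back to October 31, 1901 -> 153 left
October 1901 has 31 days -> back to September 30, 1901 -> 122 left
September 1901 has 30 days -> back to August 31, 1901 -> 92 left
August 1901 has 31 days -> back to July 31, 1901 -> 61 left
July 1901 has 31 days -> back to June 30, 1901 -> 30 left
June 1901 has 30 days -> back to May 31, 1901 -> 0 left
May 1901: 31 - 0 = 31 -> lands on May 31

Result: 1901-05-31


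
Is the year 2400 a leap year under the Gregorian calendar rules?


Gregorian leap year rule: divisible by 4, but not by 100, unless also by 400.
2400 is divisible by 400 -> leap year

Yes


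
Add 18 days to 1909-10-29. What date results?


Start: 1909-10-29, add 18 days
October 1909 has 31 days: 31 - 29 = 2 days to October 31 -> 16 left
November 1909: 16 <= 30 -> lands on November 16

Result: 1909-11-16


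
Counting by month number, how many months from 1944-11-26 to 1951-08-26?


From November 1944 to August 1951
7 years * 12 = 84 months, minus 3 months = 81

81 months


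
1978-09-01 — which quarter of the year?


Month: September (month 9)
Q1: Jan-Mar, Q2: Apr-Jun, Q3: Jul-Sep, Q4: Oct-Dec

Q3


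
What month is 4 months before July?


July is month 7
7 - 4 = 3

March


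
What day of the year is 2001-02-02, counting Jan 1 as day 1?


Date: February 2, 2001
Days in months 1 through 1: 31
Plus 2 days in February

Day of year: 33


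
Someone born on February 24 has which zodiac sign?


Date: February 24
Conventional tropical zodiac dates: Pisces from February 19 onward; Aries starts March 21
February 24 falls within the Pisces range

Pisces


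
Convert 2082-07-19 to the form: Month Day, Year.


ISO 2082-07-19 parses as year=2082, month=07, day=19
Month 7 -> July

July 19, 2082


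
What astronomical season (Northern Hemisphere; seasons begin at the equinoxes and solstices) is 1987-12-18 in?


Date: December 18
Astronomical Autumn (approx.; exact equinox/solstice day varies by year): September 22 to December 20
December 18 falls within the Autumn window

Autumn


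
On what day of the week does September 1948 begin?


Target: September 1, 1948
Anchor: Jan 1, 1948. With p = 1948 - 1 = 1947: (p + p//4 - p//100 + p//400) mod 7 = (1947 + 486 - 19 + 4) mod 7 = 2418 mod 7 = 3 -> Thursday (Mon=0 ... Sun=6)
Days before September (Jan-Aug): 244 days
Weekday index = (3 + 244) mod 7 = 2

Wednesday


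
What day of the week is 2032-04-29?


Date: April 29, 2032
Anchor: Jan 1, 2032. With p = 2032 - 1 = 2031: (p + p//4 - p//100 + p//400) mod 7 = (2031 + 507 - 20 + 5) mod 7 = 2523 mod 7 = 3 -> Thursday (Mon=0 ... Sun=6)
Days before April (Jan-Mar): 91; offset = 91 + 29 - 1 = 119
Weekday index = (3 + 119) mod 7 = 3

Day of the week: Thursday


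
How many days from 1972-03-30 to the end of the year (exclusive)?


Day of year: 90 of 366
Remaining = 366 - 90

276 days


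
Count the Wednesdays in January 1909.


January 1909 has 31 days
Anchor: Jan 1, 1909. With p = 1909 - 1 = 1908: (p + p//4 - p//100 + p//400) mod 7 = (1908 + 477 - 19 + 4) mod 7 = 2370 mod 7 = 4 -> Friday (Mon=0 ... Sun=6)
January 1 is the anchor itself -> Friday
First Wednesday is January 6
Wednesdays: 6, 13, 20, 27

4 Wednesdays


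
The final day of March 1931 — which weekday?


March 1931 has 31 days
Anchor: Jan 1, 1931. With p = 1931 - 1 = 1930: (p + p//4 - p//100 + p//400) mod 7 = (1930 + 482 - 19 + 4) mod 7 = 2397 mod 7 = 3 -> Thursday (Mon=0 ... Sun=6)
Days before March (Jan-Feb): 59; March 1 index = (3 + 59) mod 7 = 6 -> Sunday
Last day offset: 31 - 1 = 30 days
Weekday index = (6 + 30) mod 7 = 1

Tuesday, March 31


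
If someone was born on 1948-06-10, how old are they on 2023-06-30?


Birth: 1948-06-10
Reference: 2023-06-30
Year difference: 2023 - 1948 = 75

75 years old


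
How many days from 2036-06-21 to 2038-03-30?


From 2036-06-21 to 2038-03-30
2036-06-21: days before June = 31 + 29 + 31 + 30 + 31 = 152 (2036 is a leap year); day of year = 152 + 21 = 173
2038-03-30: days before March = 31 + 28 = 59 (2038 is not a leap year); day of year = 59 + 30 = 89
Rest of 2036: 366 - 173 = 193
Full years 2037 (365): 365
Total = 193 + 365 + 89 = 647

647 days


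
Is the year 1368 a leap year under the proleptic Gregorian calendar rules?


Gregorian leap year rule: divisible by 4, but not by 100, unless also by 400.
1368 is divisible by 4 but not 100 -> leap year

Yes


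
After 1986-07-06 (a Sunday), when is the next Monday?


Current: Sunday
Target: Monday
Days ahead: 1

Next Monday: 1986-07-07


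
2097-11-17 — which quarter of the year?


Month: November (month 11)
Q1: Jan-Mar, Q2: Apr-Jun, Q3: Jul-Sep, Q4: Oct-Dec

Q4


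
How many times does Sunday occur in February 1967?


February 1967 has 28 days
Anchor: Jan 1, 1967. With p = 1967 - 1 = 1966: (p + p//4 - p//100 + p//400) mod 7 = (1966 + 491 - 19 + 4) mod 7 = 2442 mod 7 = 6 -> Sunday (Mon=0 ... Sun=6)
Days before February (Jan): 31; February 1 index = (6 + 31) mod 7 = 2 -> Wednesday
First Sunday is February 5
Sundays: 5, 12, 19, 26

4 Sundays


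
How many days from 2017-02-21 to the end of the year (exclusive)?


Day of year: 52 of 365
Remaining = 365 - 52

313 days


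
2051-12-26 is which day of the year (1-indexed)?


Date: December 26, 2051
Days in months 1 through 11: 334
Plus 26 days in December

Day of year: 360


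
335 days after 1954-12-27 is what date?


Start: 1954-12-27, add 335 days
December 1954 has 31 days: 31 - 27 = 4 days to December 31 -> 331 left
January 1955 has 31 days -> 300 left
February 1955 has 28 days -> 272 left
March 1955 has 31 days -> 241 left
April 1955 has 30 days -> 211 left
May 1955 has 31 days -> 180 left
June 1955 has 30 days -> 150 left
July 1955 has 31 days -> 119 left
August 1955 has 31 days -> 88 left
September 1955 has 30 days -> 58 left
October 1955 has 31 days -> 27 left
November 1955: 27 <= 30 -> lands on November 27

Result: 1955-11-27


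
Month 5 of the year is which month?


Month 5 of 12

May


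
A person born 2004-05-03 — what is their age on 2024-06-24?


Birth: 2004-05-03
Reference: 2024-06-24
Year difference: 2024 - 2004 = 20

20 years old


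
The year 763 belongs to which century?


Century = (year - 1) // 100 + 1
= (763 - 1) // 100 + 1
= 762 // 100 + 1
= 7 + 1

8th century


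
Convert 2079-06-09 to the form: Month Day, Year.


ISO 2079-06-09 parses as year=2079, month=06, day=09
Month 6 -> June

June 9, 2079


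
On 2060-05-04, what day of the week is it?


Date: May 4, 2060
Anchor: Jan 1, 2060. With p = 2060 - 1 = 2059: (p + p//4 - p//100 + p//400) mod 7 = (2059 + 514 - 20 + 5) mod 7 = 2558 mod 7 = 3 -> Thursday (Mon=0 ... Sun=6)
Days before May (Jan-Apr): 121; offset = 121 + 4 - 1 = 124
Weekday index = (3 + 124) mod 7 = 1

Day of the week: Tuesday


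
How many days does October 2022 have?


October 2022

31 days


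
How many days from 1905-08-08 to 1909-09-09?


From 1905-08-08 to 1909-09-09
1905-08-08: days before August = 31 + 28 + 31 + 30 + 31 + 30 + 31 = 212 (1905 is not a leap year); day of year = 212 + 8 = 220
1909-09-09: days before September = 31 + 28 + 31 + 30 + 31 + 30 + 31 + 31 = 243 (1909 is not a leap year); day of year = 243 + 9 = 252
Rest of 1905: 365 - 220 = 145
Full years 1906 (365), 1907 (365), 1908 (366): 1096
Total = 145 + 1096 + 252 = 1493

1493 days


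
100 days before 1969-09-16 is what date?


Start: 1969-09-16, subtract 100 days
Back 16 days from September 16 reaches August 31, 1969 -> 84 left
August 1969 has 31 days -> back to July 31, 1969 -> 53 left
July 1969 has 31 days -> back to June 30, 1969 -> 22 left
June 1969: 30 - 22 = 8 -> lands on June 8

Result: 1969-06-08


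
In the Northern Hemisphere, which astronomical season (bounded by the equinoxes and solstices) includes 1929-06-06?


Date: June 6
Astronomical Spring (approx.; exact equinox/solstice day varies by year): March 20 to June 20
June 6 falls within the Spring window

Spring


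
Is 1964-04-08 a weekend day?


Anchor: Jan 1, 1964. With p = 1964 - 1 = 1963: (p + p//4 - p//100 + p//400) mod 7 = (1963 + 490 - 19 + 4) mod 7 = 2438 mod 7 = 2 -> Wednesday (Mon=0 ... Sun=6)
Day of year: 99; offset = 98
Weekday index = (2 + 98) mod 7 = 2 -> Wednesday
Weekend days: Saturday, Sunday

No


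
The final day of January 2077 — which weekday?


January 2077 has 31 days
Anchor: Jan 1, 2077. With p = 2077 - 1 = 2076: (p + p//4 - p//100 + p//400) mod 7 = (2076 + 519 - 20 + 5) mod 7 = 2580 mod 7 = 4 -> Friday (Mon=0 ... Sun=6)
January 1 is the anchor itself -> Friday
Last day offset: 31 - 1 = 30 days
Weekday index = (4 + 30) mod 7 = 6

Sunday, January 31


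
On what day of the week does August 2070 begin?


Target: August 1, 2070
Anchor: Jan 1, 2070. With p = 2070 - 1 = 2069: (p + p//4 - p//100 + p//400) mod 7 = (2069 + 517 - 20 + 5) mod 7 = 2571 mod 7 = 2 -> Wednesday (Mon=0 ... Sun=6)
Days before August (Jan-Jul): 212 days
Weekday index = (2 + 212) mod 7 = 4

Friday


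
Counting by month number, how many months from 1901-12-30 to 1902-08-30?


From December 1901 to August 1902
1 year * 12 = 12 months, minus 4 months = 8

8 months


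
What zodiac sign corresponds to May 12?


Date: May 12
Conventional tropical zodiac dates: Taurus from April 20 onward; Gemini starts May 21
May 12 falls within the Taurus range

Taurus


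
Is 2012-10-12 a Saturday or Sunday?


Anchor: Jan 1, 2012. With p = 2012 - 1 = 2011: (p + p//4 - p//100 + p//400) mod 7 = (2011 + 502 - 20 + 5) mod 7 = 2498 mod 7 = 6 -> Sunday (Mon=0 ... Sun=6)
Day of year: 286; offset = 285
Weekday index = (6 + 285) mod 7 = 4 -> Friday
Weekend days: Saturday, Sunday

No


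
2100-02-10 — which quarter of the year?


Month: February (month 2)
Q1: Jan-Mar, Q2: Apr-Jun, Q3: Jul-Sep, Q4: Oct-Dec

Q1


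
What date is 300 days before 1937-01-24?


Start: 1937-01-24, subtract 300 days
Back 24 days from January 24 reaches December 31, 1936 -> 276 left
December 1936 has 31 days -> back to November 30, 1936 -> 245 left
November 1936 has 30 days -> back to October 31, 1936 -> 215 left
October 1936 has 31 days -> back to September 30, 1936 -> 184 left
September 1936 has 30 days -> back to August 31, 1936 -> 154 left
August 1936 has 31 days -> back to July 31, 1936 -> 123 left
July 1936 has 31 days -> back to June 30, 1936 -> 92 left
June 1936 has 30 days -> back to May 31, 1936 -> 62 left
May 1936 has 31 days -> back to April 30, 1936 -> 31 left
April 1936 has 30 days -> back to March 31, 1936 -> 1 left
March 1936: 31 - 1 = 30 -> lands on March 30

Result: 1936-03-30


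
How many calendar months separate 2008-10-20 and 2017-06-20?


From October 2008 to June 2017
9 years * 12 = 108 months, minus 4 months = 104

104 months


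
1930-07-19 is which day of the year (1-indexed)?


Date: July 19, 1930
Days in months 1 through 6: 181
Plus 19 days in July

Day of year: 200


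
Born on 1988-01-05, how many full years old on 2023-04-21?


Birth: 1988-01-05
Reference: 2023-04-21
Year difference: 2023 - 1988 = 35

35 years old


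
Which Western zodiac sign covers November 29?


Date: November 29
Conventional tropical zodiac dates: Sagittarius from November 22 onward; Capricorn starts December 22
November 29 falls within the Sagittarius range

Sagittarius


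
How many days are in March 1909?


March 1909

31 days


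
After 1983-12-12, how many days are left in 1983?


Day of year: 346 of 365
Remaining = 365 - 346

19 days


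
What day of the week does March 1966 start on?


Target: March 1, 1966
Anchor: Jan 1, 1966. With p = 1966 - 1 = 1965: (p + p//4 - p//100 + p//400) mod 7 = (1965 + 491 - 19 + 4) mod 7 = 2441 mod 7 = 5 -> Saturday (Mon=0 ... Sun=6)
Days before March (Jan-Feb): 59 days
Weekday index = (5 + 59) mod 7 = 1

Tuesday


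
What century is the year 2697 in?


Century = (year - 1) // 100 + 1
= (2697 - 1) // 100 + 1
= 2696 // 100 + 1
= 26 + 1

27th century


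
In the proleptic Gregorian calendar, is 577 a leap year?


Gregorian leap year rule: divisible by 4, but not by 100, unless also by 400.
577 is not divisible by 4 -> not a leap year

No


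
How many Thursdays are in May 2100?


May 2100 has 31 days
Anchor: Jan 1, 2100. With p = 2100 - 1 = 2099: (p + p//4 - p//100 + p//400) mod 7 = (2099 + 524 - 20 + 5) mod 7 = 2608 mod 7 = 4 -> Friday (Mon=0 ... Sun=6)
Days before May (Jan-Apr): 120; May 1 index = (4 + 120) mod 7 = 5 -> Saturday
First Thursday is May 6
Thursdays: 6, 13, 20, 27

4 Thursdays


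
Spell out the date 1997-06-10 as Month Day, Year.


ISO 1997-06-10 parses as year=1997, month=06, day=10
Month 6 -> June

June 10, 1997


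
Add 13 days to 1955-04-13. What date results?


Start: 1955-04-13, add 13 days
April 1955 has 30 days; 13 + 13 = 26 stays within April

Result: 1955-04-26


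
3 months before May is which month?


May is month 5
5 - 3 = 2

February


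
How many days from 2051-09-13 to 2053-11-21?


From 2051-09-13 to 2053-11-21
2051-09-13: days before September = 31 + 28 + 31 + 30 + 31 + 30 + 31 + 31 = 243 (2051 is not a leap year); day of year = 243 + 13 = 256
2053-11-21: days before November = 31 + 28 + 31 + 30 + 31 + 30 + 31 + 31 + 30 + 31 = 304 (2053 is not a leap year); day of year = 304 + 21 = 325
Rest of 2051: 365 - 256 = 109
Full years 2052 (366): 366
Total = 109 + 366 + 325 = 800

800 days


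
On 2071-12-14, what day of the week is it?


Date: December 14, 2071
Anchor: Jan 1, 2071. With p = 2071 - 1 = 2070: (p + p//4 - p//100 + p//400) mod 7 = (2070 + 517 - 20 + 5) mod 7 = 2572 mod 7 = 3 -> Thursday (Mon=0 ... Sun=6)
Days before December (Jan-Nov): 334; offset = 334 + 14 - 1 = 347
Weekday index = (3 + 347) mod 7 = 0

Day of the week: Monday


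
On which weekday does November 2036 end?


November 2036 has 30 days
Anchor: Jan 1, 2036. With p = 2036 - 1 = 2035: (p + p//4 - p//100 + p//400) mod 7 = (2035 + 508 - 20 + 5) mod 7 = 2528 mod 7 = 1 -> Tuesday (Mon=0 ... Sun=6)
Days before November (Jan-Oct): 305; November 1 index = (1 + 305) mod 7 = 5 -> Saturday
Last day offset: 30 - 1 = 29 days
Weekday index = (5 + 29) mod 7 = 6

Sunday, November 30


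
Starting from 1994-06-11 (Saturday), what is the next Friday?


Current: Saturday
Target: Friday
Days ahead: 6

Next Friday: 1994-06-17


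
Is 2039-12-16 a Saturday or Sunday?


Anchor: Jan 1, 2039. With p = 2039 - 1 = 2038: (p + p//4 - p//100 + p//400) mod 7 = (2038 + 509 - 20 + 5) mod 7 = 2532 mod 7 = 5 -> Saturday (Mon=0 ... Sun=6)
Day of year: 350; offset = 349
Weekday index = (5 + 349) mod 7 = 4 -> Friday
Weekend days: Saturday, Sunday

No


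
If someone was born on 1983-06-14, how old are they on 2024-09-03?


Birth: 1983-06-14
Reference: 2024-09-03
Year difference: 2024 - 1983 = 41

41 years old


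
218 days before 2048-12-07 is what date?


Start: 2048-12-07, subtract 218 days
Back 7 days from December 7 reaches November 30, 2048 -> 211 left
November 2048 has 30 days -> back to October 31, 2048 -> 181 left
October 2048 has 31 days -> back to September 30, 2048 -> 150 left
September 2048 has 30 days -> back to August 31, 2048 -> 120 left
August 2048 has 31 days -> back to July 31, 2048 -> 89 left
July 2048 has 31 days -> back to June 30, 2048 -> 58 left
June 2048 has 30 days -> back to May 31, 2048 -> 28 left
May 2048: 31 - 28 = 3 -> lands on May 3

Result: 2048-05-03


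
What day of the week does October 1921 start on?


Target: October 1, 1921
Anchor: Jan 1, 1921. With p = 1921 - 1 = 1920: (p + p//4 - p//100 + p//400) mod 7 = (1920 + 480 - 19 + 4) mod 7 = 2385 mod 7 = 5 -> Saturday (Mon=0 ... Sun=6)
Days before October (Jan-Sep): 273 days
Weekday index = (5 + 273) mod 7 = 5

Saturday


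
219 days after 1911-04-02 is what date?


Start: 1911-04-02, add 219 days
April 1911 has 30 days: 30 - 2 = 28 days to April 30 -> 191 left
May 1911 has 31 days -> 160 left
June 1911 has 30 days -> 130 left
July 1911 has 31 days -> 99 left
August 1911 has 31 days -> 68 left
September 1911 has 30 days -> 38 left
October 1911 has 31 days -> 7 left
November 1911: 7 <= 30 -> lands on November 7

Result: 1911-11-07


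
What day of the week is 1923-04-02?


Date: April 2, 1923
Anchor: Jan 1, 1923. With p = 1923 - 1 = 1922: (p + p//4 - p//100 + p//400) mod 7 = (1922 + 480 - 19 + 4) mod 7 = 2387 mod 7 = 0 -> Monday (Mon=0 ... Sun=6)
Days before April (Jan-Mar): 90; offset = 90 + 2 - 1 = 91
Weekday index = (0 + 91) mod 7 = 0

Day of the week: Monday


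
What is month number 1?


Month 1 of 12

January


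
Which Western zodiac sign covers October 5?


Date: October 5
Conventional tropical zodiac dates: Libra from September 23 onward; Scorpio starts October 23
October 5 falls within the Libra range

Libra


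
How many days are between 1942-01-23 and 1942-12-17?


From 1942-01-23 to 1942-12-17
1942-01-23: day of year = 23
1942-12-17: days before December = 31 + 28 + 31 + 30 + 31 + 30 + 31 + 31 + 30 + 31 + 30 = 334 (1942 is not a leap year); day of year = 334 + 17 = 351
Same year: 351 - 23 = 328

328 days


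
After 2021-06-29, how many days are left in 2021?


Day of year: 180 of 365
Remaining = 365 - 180

185 days


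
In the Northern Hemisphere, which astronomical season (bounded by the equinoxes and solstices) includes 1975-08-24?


Date: August 24
Astronomical Summer (approx.; exact equinox/solstice day varies by year): June 21 to September 21
August 24 falls within the Summer window

Summer


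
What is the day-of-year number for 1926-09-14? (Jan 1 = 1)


Date: September 14, 1926
Days in months 1 through 8: 243
Plus 14 days in September

Day of year: 257


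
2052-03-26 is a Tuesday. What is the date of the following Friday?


Current: Tuesday
Target: Friday
Days ahead: 3

Next Friday: 2052-03-29


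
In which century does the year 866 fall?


Century = (year - 1) // 100 + 1
= (866 - 1) // 100 + 1
= 865 // 100 + 1
= 8 + 1

9th century


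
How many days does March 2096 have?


March 2096

31 days


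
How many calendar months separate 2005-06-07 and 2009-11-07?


From June 2005 to November 2009
4 years * 12 = 48 months, plus 5 months = 53

53 months


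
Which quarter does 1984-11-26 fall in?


Month: November (month 11)
Q1: Jan-Mar, Q2: Apr-Jun, Q3: Jul-Sep, Q4: Oct-Dec

Q4


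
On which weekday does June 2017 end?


June 2017 has 30 days
Anchor: Jan 1, 2017. With p = 2017 - 1 = 2016: (p + p//4 - p//100 + p//400) mod 7 = (2016 + 504 - 20 + 5) mod 7 = 2505 mod 7 = 6 -> Sunday (Mon=0 ... Sun=6)
Days before June (Jan-May): 151; June 1 index = (6 + 151) mod 7 = 3 -> Thursday
Last day offset: 30 - 1 = 29 days
Weekday index = (3 + 29) mod 7 = 4

Friday, June 30


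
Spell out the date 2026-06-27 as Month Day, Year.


ISO 2026-06-27 parses as year=2026, month=06, day=27
Month 6 -> June

June 27, 2026


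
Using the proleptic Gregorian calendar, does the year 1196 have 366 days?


Gregorian leap year rule: divisible by 4, but not by 100, unless also by 400.
1196 is divisible by 4 but not 100 -> leap year

Yes


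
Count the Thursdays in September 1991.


September 1991 has 30 days
Anchor: Jan 1, 1991. With p = 1991 - 1 = 1990: (p + p//4 - p//100 + p//400) mod 7 = (1990 + 497 - 19 + 4) mod 7 = 2472 mod 7 = 1 -> Tuesday (Mon=0 ... Sun=6)
Days before September (Jan-Aug): 243; September 1 index = (1 + 243) mod 7 = 6 -> Sunday
First Thursday is September 5
Thursdays: 5, 12, 19, 26

4 Thursdays


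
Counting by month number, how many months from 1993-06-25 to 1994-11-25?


From June 1993 to November 1994
1 year * 12 = 12 months, plus 5 months = 17

17 months


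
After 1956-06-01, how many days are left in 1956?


Day of year: 153 of 366
Remaining = 366 - 153

213 days


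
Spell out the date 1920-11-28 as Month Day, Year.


ISO 1920-11-28 parses as year=1920, month=11, day=28
Month 11 -> November

November 28, 1920


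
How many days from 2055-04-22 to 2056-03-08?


From 2055-04-22 to 2056-03-08
2055-04-22: days before April = 31 + 28 + 31 = 90 (2055 is not a leap year); day of year = 90 + 22 = 112
2056-03-08: days before March = 31 + 29 = 60 (2056 is a leap year); day of year = 60 + 8 = 68
Rest of 2055: 365 - 112 = 253
Total = 253 + 68 = 321

321 days


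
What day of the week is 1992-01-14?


Date: January 14, 1992
Anchor: Jan 1, 1992. With p = 1992 - 1 = 1991: (p + p//4 - p//100 + p//400) mod 7 = (1991 + 497 - 19 + 4) mod 7 = 2473 mod 7 = 2 -> Wednesday (Mon=0 ... Sun=6)
Days into year = 14 - 1 = 13
Weekday index = (2 + 13) mod 7 = 1

Day of the week: Tuesday


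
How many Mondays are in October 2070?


October 2070 has 31 days
Anchor: Jan 1, 2070. With p = 2070 - 1 = 2069: (p + p//4 - p//100 + p//400) mod 7 = (2069 + 517 - 20 + 5) mod 7 = 2571 mod 7 = 2 -> Wednesday (Mon=0 ... Sun=6)
Days before October (Jan-Sep): 273; October 1 index = (2 + 273) mod 7 = 2 -> Wednesday
First Monday is October 6
Mondays: 6, 13, 20, 27

4 Mondays


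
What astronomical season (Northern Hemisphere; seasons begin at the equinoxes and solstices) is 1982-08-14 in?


Date: August 14
Astronomical Summer (approx.; exact equinox/solstice day varies by year): June 21 to September 21
August 14 falls within the Summer window

Summer


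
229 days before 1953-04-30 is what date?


Start: 1953-04-30, subtract 229 days
Back 30 days from April 30 reaches March 31, 1953 -> 199 left
March 1953 has 31 days -> back to February 28, 1953 -> 168 left
February 1953 has 28 days -> back to January 31, 1953 -> 140 left
January 1953 has 31 days -> back to December 31, 1952 -> 109 left
December 1952 has 31 days -> back to November 30, 1952 -> 78 left
November 1952 has 30 days -> back to October 31, 1952 -> 48 left
October 1952 has 31 days -> back to September 30, 1952 -> 17 left
September 1952: 30 - 17 = 13 -> lands on September 13

Result: 1952-09-13


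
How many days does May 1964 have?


May 1964

31 days


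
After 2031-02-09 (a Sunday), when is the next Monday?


Current: Sunday
Target: Monday
Days ahead: 1

Next Monday: 2031-02-10


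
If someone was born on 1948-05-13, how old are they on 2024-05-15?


Birth: 1948-05-13
Reference: 2024-05-15
Year difference: 2024 - 1948 = 76

76 years old


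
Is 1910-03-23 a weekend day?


Anchor: Jan 1, 1910. With p = 1910 - 1 = 1909: (p + p//4 - p//100 + p//400) mod 7 = (1909 + 477 - 19 + 4) mod 7 = 2371 mod 7 = 5 -> Saturday (Mon=0 ... Sun=6)
Day of year: 82; offset = 81
Weekday index = (5 + 81) mod 7 = 2 -> Wednesday
Weekend days: Saturday, Sunday

No


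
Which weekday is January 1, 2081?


Target: January 1, 2081
Anchor: Jan 1, 2081. With p = 2081 - 1 = 2080: (p + p//4 - p//100 + p//400) mod 7 = (2080 + 520 - 20 + 5) mod 7 = 2585 mod 7 = 2 -> Wednesday (Mon=0 ... Sun=6)
Offset from anchor: 0 days
Weekday index = (2 + 0) mod 7 = 2

Wednesday


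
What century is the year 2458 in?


Century = (year - 1) // 100 + 1
= (2458 - 1) // 100 + 1
= 2457 // 100 + 1
= 24 + 1

25th century


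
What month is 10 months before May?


May is month 5
5 - 10 = -5; wrap: -5 + 12 = 7

July


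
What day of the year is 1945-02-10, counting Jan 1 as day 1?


Date: February 10, 1945
Days in months 1 through 1: 31
Plus 10 days in February

Day of year: 41


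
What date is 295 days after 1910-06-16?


Start: 1910-06-16, add 295 days
June 1910 has 30 days: 30 - 16 = 14 days to June 30 -> 281 left
July 1910 has 31 days -> 250 left
August 1910 has 31 days -> 219 left
September 1910 has 30 days -> 189 left
October 1910 has 31 days -> 158 left
November 1910 has 30 days -> 128 left
December 1910 has 31 days -> 97 left
January 1911 has 31 days -> 66 left
February 1911 has 28 days -> 38 left
March 1911 has 31 days -> 7 left
April 1911: 7 <= 30 -> lands on April 7

Result: 1911-04-07


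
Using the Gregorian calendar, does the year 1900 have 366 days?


Gregorian leap year rule: divisible by 4, but not by 100, unless also by 400.
1900 is divisible by 100 but not 400 -> not a leap year

No


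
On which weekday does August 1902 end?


August 1902 has 31 days
Anchor: Jan 1, 1902. With p = 1902 - 1 = 1901: (p + p//4 - p//100 + p//400) mod 7 = (1901 + 475 - 19 + 4) mod 7 = 2361 mod 7 = 2 -> Wednesday (Mon=0 ... Sun=6)
Days before August (Jan-Jul): 212; August 1 index = (2 + 212) mod 7 = 4 -> Friday
Last day offset: 31 - 1 = 30 days
Weekday index = (4 + 30) mod 7 = 6

Sunday, August 31


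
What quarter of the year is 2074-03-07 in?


Month: March (month 3)
Q1: Jan-Mar, Q2: Apr-Jun, Q3: Jul-Sep, Q4: Oct-Dec

Q1


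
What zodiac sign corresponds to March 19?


Date: March 19
Conventional tropical zodiac dates: Pisces from February 19 onward; Aries starts March 21
March 19 falls within the Pisces range

Pisces


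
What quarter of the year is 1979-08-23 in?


Month: August (month 8)
Q1: Jan-Mar, Q2: Apr-Jun, Q3: Jul-Sep, Q4: Oct-Dec

Q3


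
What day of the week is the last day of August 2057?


August 2057 has 31 days
Anchor: Jan 1, 2057. With p = 2057 - 1 = 2056: (p + p//4 - p//100 + p//400) mod 7 = (2056 + 514 - 20 + 5) mod 7 = 2555 mod 7 = 0 -> Monday (Mon=0 ... Sun=6)
Days before August (Jan-Jul): 212; August 1 index = (0 + 212) mod 7 = 2 -> Wednesday
Last day offset: 31 - 1 = 30 days
Weekday index = (2 + 30) mod 7 = 4

Friday, August 31


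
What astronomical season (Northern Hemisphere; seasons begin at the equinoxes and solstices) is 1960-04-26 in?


Date: April 26
Astronomical Spring (approx.; exact equinox/solstice day varies by year): March 20 to June 20
April 26 falls within the Spring window

Spring
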